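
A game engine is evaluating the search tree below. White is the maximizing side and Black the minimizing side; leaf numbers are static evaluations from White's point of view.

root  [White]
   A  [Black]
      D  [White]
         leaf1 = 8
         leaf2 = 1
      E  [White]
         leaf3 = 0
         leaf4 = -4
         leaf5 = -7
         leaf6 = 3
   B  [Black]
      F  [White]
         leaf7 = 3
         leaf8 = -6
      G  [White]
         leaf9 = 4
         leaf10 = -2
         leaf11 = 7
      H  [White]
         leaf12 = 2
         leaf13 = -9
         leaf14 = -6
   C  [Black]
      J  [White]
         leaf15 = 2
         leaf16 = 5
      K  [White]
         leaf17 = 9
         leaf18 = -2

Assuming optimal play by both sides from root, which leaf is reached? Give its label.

leaf16

D (White): max(8, 1) = 8
E (White): max(0, -4, -7, 3) = 3
A (Black): min(8, 3) = 3
F (White): max(3, -6) = 3
G (White): max(4, -2, 7) = 7
H (White): max(2, -9, -6) = 2
B (Black): min(3, 7, 2) = 2
J (White): max(2, 5) = 5
K (White): max(9, -2) = 9
C (Black): min(5, 9) = 5
root (White): max(3, 2, 5) = 5
At root, White picks C (highest: 5).
At C, Black picks J (lowest: 5).
At J, White picks leaf16 (highest: 5).
Terminal value 5.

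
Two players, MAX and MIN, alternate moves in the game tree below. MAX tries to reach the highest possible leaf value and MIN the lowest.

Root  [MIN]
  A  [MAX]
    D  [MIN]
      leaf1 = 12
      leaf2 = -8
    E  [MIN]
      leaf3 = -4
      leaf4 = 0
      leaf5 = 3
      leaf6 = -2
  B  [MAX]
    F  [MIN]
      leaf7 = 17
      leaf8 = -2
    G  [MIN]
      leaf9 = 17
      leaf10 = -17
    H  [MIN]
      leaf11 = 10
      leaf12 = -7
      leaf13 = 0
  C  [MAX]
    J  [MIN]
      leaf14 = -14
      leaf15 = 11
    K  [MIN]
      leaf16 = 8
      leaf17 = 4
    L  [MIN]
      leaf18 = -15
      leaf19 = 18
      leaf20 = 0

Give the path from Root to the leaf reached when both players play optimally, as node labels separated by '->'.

Root -> A -> E -> leaf3

D (MIN): min(12, -8) = -8
E (MIN): min(-4, 0, 3, -2) = -4
A (MAX): max(-8, -4) = -4
F (MIN): min(17, -2) = -2
G (MIN): min(17, -17) = -17
H (MIN): min(10, -7, 0) = -7
B (MAX): max(-2, -17, -7) = -2
J (MIN): min(-14, 11) = -14
K (MIN): min(8, 4) = 4
L (MIN): min(-15, 18, 0) = -15
C (MAX): max(-14, 4, -15) = 4
Root (MIN): min(-4, -2, 4) = -4
At Root, MIN picks A (lowest: -4).
At A, MAX picks E (highest: -4).
At E, MIN picks leaf3 (lowest: -4).
Terminal value -4.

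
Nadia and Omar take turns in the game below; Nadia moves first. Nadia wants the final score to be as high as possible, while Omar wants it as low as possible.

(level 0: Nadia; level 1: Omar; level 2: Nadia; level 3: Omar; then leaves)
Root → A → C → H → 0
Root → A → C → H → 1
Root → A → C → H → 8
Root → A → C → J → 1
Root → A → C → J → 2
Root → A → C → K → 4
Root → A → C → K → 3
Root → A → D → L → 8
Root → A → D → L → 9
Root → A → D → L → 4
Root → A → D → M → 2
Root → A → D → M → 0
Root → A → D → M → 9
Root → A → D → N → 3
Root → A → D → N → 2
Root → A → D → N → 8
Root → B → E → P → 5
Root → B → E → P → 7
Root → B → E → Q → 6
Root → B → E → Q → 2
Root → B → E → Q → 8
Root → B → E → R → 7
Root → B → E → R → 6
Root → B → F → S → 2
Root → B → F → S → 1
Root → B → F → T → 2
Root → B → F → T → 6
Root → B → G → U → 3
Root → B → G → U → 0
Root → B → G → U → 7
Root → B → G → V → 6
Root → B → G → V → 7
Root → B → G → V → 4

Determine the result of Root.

3

H (Omar): min(0, 1, 8) = 0
J (Omar): min(1, 2) = 1
K (Omar): min(4, 3) = 3
C (Nadia): max(0, 1, 3) = 3
L (Omar): min(8, 9, 4) = 4
M (Omar): min(2, 0, 9) = 0
N (Omar): min(3, 2, 8) = 2
D (Nadia): max(4, 0, 2) = 4
A (Omar): min(3, 4) = 3
P (Omar): min(5, 7) = 5
Q (Omar): min(6, 2, 8) = 2
R (Omar): min(7, 6) = 6
E (Nadia): max(5, 2, 6) = 6
S (Omar): min(2, 1) = 1
T (Omar): min(2, 6) = 2
F (Nadia): max(1, 2) = 2
U (Omar): min(3, 0, 7) = 0
V (Omar): min(6, 7, 4) = 4
G (Nadia): max(0, 4) = 4
B (Omar): min(6, 2, 4) = 2
Root (Nadia): max(3, 2) = 3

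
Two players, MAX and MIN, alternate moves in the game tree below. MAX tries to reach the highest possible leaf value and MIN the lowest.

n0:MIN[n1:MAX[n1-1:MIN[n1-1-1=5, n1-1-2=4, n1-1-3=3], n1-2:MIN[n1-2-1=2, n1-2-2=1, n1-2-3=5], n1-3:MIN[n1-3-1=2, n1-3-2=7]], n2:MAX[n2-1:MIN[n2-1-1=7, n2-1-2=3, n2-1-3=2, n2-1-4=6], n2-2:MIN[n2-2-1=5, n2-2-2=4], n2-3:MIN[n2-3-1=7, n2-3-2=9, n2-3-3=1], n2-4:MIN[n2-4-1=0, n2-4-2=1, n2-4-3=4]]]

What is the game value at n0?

3

n1-1 (MIN): min(5, 4, 3) = 3
n1-2 (MIN): min(2, 1, 5) = 1
n1-3 (MIN): min(2, 7) = 2
n1 (MAX): max(3, 1, 2) = 3
n2-1 (MIN): min(7, 3, 2, 6) = 2
n2-2 (MIN): min(5, 4) = 4
n2-3 (MIN): min(7, 9, 1) = 1
n2-4 (MIN): min(0, 1, 4) = 0
n2 (MAX): max(2, 4, 1, 0) = 4
n0 (MIN): min(3, 4) = 3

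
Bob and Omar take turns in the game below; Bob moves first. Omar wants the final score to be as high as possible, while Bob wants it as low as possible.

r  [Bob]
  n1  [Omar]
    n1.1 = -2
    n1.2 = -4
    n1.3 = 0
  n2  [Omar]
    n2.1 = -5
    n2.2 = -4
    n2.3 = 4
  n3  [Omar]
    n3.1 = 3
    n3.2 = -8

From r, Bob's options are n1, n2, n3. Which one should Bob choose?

n1 (Omar): max(-2, -4, 0) = 0
n2 (Omar): max(-5, -4, 4) = 4
n3 (Omar): max(3, -8) = 3
r (Bob): min(0, 4, 3) = 0
Bob at r wants the lowest of {n1=0, n2=4, n3=3}, so chooses n1.

n1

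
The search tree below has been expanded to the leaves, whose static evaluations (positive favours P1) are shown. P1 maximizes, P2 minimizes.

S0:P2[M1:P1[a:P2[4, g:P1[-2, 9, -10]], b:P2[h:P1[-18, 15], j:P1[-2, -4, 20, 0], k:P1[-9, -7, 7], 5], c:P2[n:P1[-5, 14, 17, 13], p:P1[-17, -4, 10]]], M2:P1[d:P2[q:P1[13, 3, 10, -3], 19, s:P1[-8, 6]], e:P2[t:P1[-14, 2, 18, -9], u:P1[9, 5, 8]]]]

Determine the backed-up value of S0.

9

g (P1): max(-2, 9, -10) = 9
a (P2): min(4, 9) = 4
h (P1): max(-18, 15) = 15
j (P1): max(-2, -4, 20, 0) = 20
k (P1): max(-9, -7, 7) = 7
b (P2): min(15, 20, 7, 5) = 5
n (P1): max(-5, 14, 17, 13) = 17
p (P1): max(-17, -4, 10) = 10
c (P2): min(17, 10) = 10
M1 (P1): max(4, 5, 10) = 10
q (P1): max(13, 3, 10, -3) = 13
s (P1): max(-8, 6) = 6
d (P2): min(13, 19, 6) = 6
t (P1): max(-14, 2, 18, -9) = 18
u (P1): max(9, 5, 8) = 9
e (P2): min(18, 9) = 9
M2 (P1): max(6, 9) = 9
S0 (P2): min(10, 9) = 9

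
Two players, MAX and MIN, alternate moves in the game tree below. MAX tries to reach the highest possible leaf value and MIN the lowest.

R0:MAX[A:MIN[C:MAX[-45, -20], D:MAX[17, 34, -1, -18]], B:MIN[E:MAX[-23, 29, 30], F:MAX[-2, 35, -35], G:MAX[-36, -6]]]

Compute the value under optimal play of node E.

E (MAX): max(-23, 29, 30) = 30

30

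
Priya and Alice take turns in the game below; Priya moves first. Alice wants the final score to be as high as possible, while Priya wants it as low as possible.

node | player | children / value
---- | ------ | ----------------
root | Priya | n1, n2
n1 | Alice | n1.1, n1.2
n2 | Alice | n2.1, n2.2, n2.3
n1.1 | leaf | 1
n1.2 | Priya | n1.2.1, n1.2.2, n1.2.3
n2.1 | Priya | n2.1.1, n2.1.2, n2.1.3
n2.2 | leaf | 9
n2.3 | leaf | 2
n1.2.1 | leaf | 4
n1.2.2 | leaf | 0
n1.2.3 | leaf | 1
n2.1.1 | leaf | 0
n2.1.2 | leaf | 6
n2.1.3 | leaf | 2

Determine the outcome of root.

n1.2 (Priya): min(4, 0, 1) = 0
n1 (Alice): max(1, 0) = 1
n2.1 (Priya): min(0, 6, 2) = 0
n2 (Alice): max(0, 9, 2) = 9
root (Priya): min(1, 9) = 1

1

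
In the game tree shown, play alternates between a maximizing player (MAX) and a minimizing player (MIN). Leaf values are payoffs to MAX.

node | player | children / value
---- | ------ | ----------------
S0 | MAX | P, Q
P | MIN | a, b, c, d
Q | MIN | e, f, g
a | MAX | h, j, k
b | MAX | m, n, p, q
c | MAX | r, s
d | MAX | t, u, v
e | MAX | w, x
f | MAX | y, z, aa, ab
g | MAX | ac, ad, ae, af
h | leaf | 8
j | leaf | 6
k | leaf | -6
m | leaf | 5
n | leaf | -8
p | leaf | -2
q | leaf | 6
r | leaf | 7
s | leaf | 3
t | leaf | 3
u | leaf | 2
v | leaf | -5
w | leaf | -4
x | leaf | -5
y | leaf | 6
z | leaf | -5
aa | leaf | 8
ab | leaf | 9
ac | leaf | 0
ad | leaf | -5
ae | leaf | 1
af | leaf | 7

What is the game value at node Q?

e (MAX): max(-4, -5) = -4
f (MAX): max(6, -5, 8, 9) = 9
g (MAX): max(0, -5, 1, 7) = 7
Q (MIN): min(-4, 9, 7) = -4

-4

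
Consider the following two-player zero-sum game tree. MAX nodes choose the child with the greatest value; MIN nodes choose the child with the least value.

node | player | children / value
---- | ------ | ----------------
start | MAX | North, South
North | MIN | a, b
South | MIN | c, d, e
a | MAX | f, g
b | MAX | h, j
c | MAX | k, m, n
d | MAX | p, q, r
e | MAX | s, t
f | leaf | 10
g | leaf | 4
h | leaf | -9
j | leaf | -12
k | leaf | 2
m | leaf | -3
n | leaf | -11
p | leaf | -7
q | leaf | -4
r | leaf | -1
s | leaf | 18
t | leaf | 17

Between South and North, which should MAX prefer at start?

c (MAX): max(2, -3, -11) = 2
d (MAX): max(-7, -4, -1) = -1
e (MAX): max(18, 17) = 18
South (MIN): min(2, -1, 18) = -1
a (MAX): max(10, 4) = 10
b (MAX): max(-9, -12) = -9
North (MIN): min(10, -9) = -9
MAX prefers the higher value; South=-1, North=-9. South is better since -1 > -9.

South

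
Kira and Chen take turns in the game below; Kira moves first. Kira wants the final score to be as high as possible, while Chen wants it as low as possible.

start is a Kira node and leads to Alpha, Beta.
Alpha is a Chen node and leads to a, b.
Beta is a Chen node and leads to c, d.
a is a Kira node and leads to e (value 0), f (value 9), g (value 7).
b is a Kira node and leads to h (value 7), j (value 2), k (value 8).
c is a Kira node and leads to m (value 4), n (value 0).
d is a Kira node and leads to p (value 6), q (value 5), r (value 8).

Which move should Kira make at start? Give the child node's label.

a (Kira): max(0, 9, 7) = 9
b (Kira): max(7, 2, 8) = 8
Alpha (Chen): min(9, 8) = 8
c (Kira): max(4, 0) = 4
d (Kira): max(6, 5, 8) = 8
Beta (Chen): min(4, 8) = 4
start (Kira): max(8, 4) = 8
Kira at start wants the highest of {Alpha=8, Beta=4}, so chooses Alpha.

Alpha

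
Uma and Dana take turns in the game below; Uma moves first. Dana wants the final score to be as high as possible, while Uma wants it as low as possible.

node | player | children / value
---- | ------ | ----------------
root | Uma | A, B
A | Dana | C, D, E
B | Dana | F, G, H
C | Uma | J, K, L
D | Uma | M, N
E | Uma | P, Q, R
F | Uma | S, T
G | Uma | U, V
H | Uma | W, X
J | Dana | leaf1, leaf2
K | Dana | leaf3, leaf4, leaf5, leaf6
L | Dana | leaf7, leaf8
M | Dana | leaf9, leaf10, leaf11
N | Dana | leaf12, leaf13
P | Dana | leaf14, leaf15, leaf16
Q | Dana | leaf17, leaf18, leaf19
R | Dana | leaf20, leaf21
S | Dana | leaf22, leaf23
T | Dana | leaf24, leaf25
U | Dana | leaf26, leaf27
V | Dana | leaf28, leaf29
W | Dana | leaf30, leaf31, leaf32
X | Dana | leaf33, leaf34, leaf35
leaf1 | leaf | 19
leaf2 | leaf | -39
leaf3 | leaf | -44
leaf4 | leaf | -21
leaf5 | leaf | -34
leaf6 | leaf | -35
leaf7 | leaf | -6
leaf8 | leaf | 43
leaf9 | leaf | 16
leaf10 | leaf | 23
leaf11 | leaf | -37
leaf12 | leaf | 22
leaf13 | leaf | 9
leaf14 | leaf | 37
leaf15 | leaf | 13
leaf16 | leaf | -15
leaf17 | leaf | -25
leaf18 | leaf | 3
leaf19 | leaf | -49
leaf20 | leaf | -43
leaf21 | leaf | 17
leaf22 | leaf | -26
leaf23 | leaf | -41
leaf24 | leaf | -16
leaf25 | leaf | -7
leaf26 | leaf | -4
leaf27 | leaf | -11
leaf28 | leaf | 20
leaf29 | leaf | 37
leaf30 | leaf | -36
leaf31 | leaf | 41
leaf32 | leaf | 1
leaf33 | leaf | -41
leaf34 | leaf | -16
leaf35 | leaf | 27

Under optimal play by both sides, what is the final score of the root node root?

J (Dana): max(19, -39) = 19
K (Dana): max(-44, -21, -34, -35) = -21
L (Dana): max(-6, 43) = 43
C (Uma): min(19, -21, 43) = -21
M (Dana): max(16, 23, -37) = 23
N (Dana): max(22, 9) = 22
D (Uma): min(23, 22) = 22
P (Dana): max(37, 13, -15) = 37
Q (Dana): max(-25, 3, -49) = 3
R (Dana): max(-43, 17) = 17
E (Uma): min(37, 3, 17) = 3
A (Dana): max(-21, 22, 3) = 22
S (Dana): max(-26, -41) = -26
T (Dana): max(-16, -7) = -7
F (Uma): min(-26, -7) = -26
U (Dana): max(-4, -11) = -4
V (Dana): max(20, 37) = 37
G (Uma): min(-4, 37) = -4
W (Dana): max(-36, 41, 1) = 41
X (Dana): max(-41, -16, 27) = 27
H (Uma): min(41, 27) = 27
B (Dana): max(-26, -4, 27) = 27
root (Uma): min(22, 27) = 22

22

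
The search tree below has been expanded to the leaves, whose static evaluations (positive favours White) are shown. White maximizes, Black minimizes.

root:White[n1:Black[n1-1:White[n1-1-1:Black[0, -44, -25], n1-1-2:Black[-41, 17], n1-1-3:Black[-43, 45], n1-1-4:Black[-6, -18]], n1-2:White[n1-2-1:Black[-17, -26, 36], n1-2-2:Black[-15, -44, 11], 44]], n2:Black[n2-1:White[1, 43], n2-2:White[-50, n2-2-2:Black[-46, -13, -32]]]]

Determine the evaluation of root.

-18

n1-1-1 (Black): min(0, -44, -25) = -44
n1-1-2 (Black): min(-41, 17) = -41
n1-1-3 (Black): min(-43, 45) = -43
n1-1-4 (Black): min(-6, -18) = -18
n1-1 (White): max(-44, -41, -43, -18) = -18
n1-2-1 (Black): min(-17, -26, 36) = -26
n1-2-2 (Black): min(-15, -44, 11) = -44
n1-2 (White): max(-26, -44, 44) = 44
n1 (Black): min(-18, 44) = -18
n2-1 (White): max(1, 43) = 43
n2-2-2 (Black): min(-46, -13, -32) = -46
n2-2 (White): max(-50, -46) = -46
n2 (Black): min(43, -46) = -46
root (White): max(-18, -46) = -18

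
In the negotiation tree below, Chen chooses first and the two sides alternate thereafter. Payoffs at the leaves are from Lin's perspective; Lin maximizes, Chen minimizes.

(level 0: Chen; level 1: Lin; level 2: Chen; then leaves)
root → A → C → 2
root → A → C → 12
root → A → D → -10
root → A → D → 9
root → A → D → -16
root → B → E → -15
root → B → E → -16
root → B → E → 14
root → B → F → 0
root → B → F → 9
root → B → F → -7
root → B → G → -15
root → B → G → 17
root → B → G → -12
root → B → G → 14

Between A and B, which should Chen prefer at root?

B

C (Chen): min(2, 12) = 2
D (Chen): min(-10, 9, -16) = -16
A (Lin): max(2, -16) = 2
E (Chen): min(-15, -16, 14) = -16
F (Chen): min(0, 9, -7) = -7
G (Chen): min(-15, 17, -12, 14) = -15
B (Lin): max(-16, -7, -15) = -7
Chen prefers the lower value; A=2, B=-7. B is better since -7 < 2.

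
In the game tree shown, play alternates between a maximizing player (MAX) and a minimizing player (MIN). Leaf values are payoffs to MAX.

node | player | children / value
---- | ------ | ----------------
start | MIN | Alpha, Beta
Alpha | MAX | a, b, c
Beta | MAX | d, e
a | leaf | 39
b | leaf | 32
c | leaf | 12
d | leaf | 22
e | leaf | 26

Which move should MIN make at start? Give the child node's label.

Alpha (MAX): max(39, 32, 12) = 39
Beta (MAX): max(22, 26) = 26
start (MIN): min(39, 26) = 26
MIN at start wants the lowest of {Alpha=39, Beta=26}, so chooses Beta.

Beta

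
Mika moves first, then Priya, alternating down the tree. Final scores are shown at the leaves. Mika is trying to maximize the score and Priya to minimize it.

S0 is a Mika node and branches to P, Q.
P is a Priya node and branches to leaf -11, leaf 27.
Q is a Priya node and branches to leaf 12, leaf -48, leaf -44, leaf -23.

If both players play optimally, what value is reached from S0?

P (Priya): min(-11, 27) = -11
Q (Priya): min(12, -48, -44, -23) = -48
S0 (Mika): max(-11, -48) = -11

-11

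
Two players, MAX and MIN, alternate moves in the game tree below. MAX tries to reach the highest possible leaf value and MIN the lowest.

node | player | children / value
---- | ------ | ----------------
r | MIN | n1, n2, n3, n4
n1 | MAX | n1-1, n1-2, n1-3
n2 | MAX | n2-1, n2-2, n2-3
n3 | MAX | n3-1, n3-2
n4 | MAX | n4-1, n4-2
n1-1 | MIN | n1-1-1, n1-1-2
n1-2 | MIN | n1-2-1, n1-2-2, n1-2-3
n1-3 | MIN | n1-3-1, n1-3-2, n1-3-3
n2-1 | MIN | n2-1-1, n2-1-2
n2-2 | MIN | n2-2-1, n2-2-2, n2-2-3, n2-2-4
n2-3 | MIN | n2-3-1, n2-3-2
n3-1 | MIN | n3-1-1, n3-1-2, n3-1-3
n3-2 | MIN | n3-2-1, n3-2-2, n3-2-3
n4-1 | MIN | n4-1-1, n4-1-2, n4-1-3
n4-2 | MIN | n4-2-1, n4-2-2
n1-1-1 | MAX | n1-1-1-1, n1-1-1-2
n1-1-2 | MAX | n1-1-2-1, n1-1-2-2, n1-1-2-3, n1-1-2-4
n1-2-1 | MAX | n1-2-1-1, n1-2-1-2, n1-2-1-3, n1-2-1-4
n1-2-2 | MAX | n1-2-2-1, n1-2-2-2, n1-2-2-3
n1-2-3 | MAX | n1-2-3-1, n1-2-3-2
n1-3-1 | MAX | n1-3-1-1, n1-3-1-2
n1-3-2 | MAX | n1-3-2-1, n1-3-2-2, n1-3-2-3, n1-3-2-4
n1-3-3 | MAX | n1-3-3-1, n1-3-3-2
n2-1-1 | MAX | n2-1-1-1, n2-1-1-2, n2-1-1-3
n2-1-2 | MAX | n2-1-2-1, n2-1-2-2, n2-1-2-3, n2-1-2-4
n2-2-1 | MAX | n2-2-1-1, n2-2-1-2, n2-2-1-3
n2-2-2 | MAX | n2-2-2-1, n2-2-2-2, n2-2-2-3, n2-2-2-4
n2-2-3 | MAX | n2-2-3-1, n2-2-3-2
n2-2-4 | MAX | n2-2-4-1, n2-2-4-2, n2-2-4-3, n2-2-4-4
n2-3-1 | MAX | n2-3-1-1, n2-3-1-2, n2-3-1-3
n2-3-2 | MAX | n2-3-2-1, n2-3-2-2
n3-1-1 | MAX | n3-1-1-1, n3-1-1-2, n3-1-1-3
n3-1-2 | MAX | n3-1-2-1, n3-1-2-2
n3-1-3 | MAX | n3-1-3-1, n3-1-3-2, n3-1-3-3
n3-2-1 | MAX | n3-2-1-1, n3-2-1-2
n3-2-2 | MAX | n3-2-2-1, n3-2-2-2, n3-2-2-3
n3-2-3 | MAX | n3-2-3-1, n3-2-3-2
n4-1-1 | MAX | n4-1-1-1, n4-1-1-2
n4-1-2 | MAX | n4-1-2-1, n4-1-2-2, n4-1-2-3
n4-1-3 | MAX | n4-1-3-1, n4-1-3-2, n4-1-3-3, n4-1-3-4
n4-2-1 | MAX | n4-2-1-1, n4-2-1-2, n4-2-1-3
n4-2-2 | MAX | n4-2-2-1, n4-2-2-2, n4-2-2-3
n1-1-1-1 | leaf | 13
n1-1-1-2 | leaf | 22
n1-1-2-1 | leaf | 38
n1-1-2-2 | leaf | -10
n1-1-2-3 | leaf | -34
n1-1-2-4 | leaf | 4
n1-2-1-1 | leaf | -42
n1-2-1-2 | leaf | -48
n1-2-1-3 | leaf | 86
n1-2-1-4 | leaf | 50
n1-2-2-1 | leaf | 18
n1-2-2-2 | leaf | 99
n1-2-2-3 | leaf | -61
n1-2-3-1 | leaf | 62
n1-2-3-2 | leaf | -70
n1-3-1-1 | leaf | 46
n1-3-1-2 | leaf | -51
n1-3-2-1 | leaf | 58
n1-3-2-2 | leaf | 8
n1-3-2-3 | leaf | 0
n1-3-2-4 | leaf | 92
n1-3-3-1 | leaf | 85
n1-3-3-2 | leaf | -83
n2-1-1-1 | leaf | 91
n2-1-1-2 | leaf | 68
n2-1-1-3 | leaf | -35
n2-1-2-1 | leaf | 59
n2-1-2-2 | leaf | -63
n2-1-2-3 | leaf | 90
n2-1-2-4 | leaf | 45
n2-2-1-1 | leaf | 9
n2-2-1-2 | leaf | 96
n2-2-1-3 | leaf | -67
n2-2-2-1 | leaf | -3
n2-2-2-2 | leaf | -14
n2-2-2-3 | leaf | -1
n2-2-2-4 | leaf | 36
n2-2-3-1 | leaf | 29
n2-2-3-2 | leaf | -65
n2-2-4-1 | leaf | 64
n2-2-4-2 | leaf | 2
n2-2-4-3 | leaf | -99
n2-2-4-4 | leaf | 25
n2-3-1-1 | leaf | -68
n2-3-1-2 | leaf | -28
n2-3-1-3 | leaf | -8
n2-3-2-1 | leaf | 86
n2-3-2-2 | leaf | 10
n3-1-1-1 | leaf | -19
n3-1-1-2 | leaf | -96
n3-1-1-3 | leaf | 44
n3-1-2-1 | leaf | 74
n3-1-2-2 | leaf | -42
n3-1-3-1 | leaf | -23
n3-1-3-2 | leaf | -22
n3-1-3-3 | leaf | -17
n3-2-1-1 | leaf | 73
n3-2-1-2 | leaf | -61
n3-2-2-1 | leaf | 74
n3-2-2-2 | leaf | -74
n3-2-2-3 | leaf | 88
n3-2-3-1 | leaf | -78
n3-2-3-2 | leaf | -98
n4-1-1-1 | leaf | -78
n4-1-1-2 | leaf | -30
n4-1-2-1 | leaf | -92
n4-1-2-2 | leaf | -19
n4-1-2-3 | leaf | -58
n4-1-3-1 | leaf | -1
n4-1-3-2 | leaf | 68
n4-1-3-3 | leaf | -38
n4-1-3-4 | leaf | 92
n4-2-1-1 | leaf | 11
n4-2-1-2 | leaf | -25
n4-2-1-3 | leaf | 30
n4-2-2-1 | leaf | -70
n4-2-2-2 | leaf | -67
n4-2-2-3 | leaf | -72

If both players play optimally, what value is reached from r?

n1-1-1 (MAX): max(13, 22) = 22
n1-1-2 (MAX): max(38, -10, -34, 4) = 38
n1-1 (MIN): min(22, 38) = 22
n1-2-1 (MAX): max(-42, -48, 86, 50) = 86
n1-2-2 (MAX): max(18, 99, -61) = 99
n1-2-3 (MAX): max(62, -70) = 62
n1-2 (MIN): min(86, 99, 62) = 62
n1-3-1 (MAX): max(46, -51) = 46
n1-3-2 (MAX): max(58, 8, 0, 92) = 92
n1-3-3 (MAX): max(85, -83) = 85
n1-3 (MIN): min(46, 92, 85) = 46
n1 (MAX): max(22, 62, 46) = 62
n2-1-1 (MAX): max(91, 68, -35) = 91
n2-1-2 (MAX): max(59, -63, 90, 45) = 90
n2-1 (MIN): min(91, 90) = 90
n2-2-1 (MAX): max(9, 96, -67) = 96
n2-2-2 (MAX): max(-3, -14, -1, 36) = 36
n2-2-3 (MAX): max(29, -65) = 29
n2-2-4 (MAX): max(64, 2, -99, 25) = 64
n2-2 (MIN): min(96, 36, 29, 64) = 29
n2-3-1 (MAX): max(-68, -28, -8) = -8
n2-3-2 (MAX): max(86, 10) = 86
n2-3 (MIN): min(-8, 86) = -8
n2 (MAX): max(90, 29, -8) = 90
n3-1-1 (MAX): max(-19, -96, 44) = 44
n3-1-2 (MAX): max(74, -42) = 74
n3-1-3 (MAX): max(-23, -22, -17) = -17
n3-1 (MIN): min(44, 74, -17) = -17
n3-2-1 (MAX): max(73, -61) = 73
n3-2-2 (MAX): max(74, -74, 88) = 88
n3-2-3 (MAX): max(-78, -98) = -78
n3-2 (MIN): min(73, 88, -78) = -78
n3 (MAX): max(-17, -78) = -17
n4-1-1 (MAX): max(-78, -30) = -30
n4-1-2 (MAX): max(-92, -19, -58) = -19
n4-1-3 (MAX): max(-1, 68, -38, 92) = 92
n4-1 (MIN): min(-30, -19, 92) = -30
n4-2-1 (MAX): max(11, -25, 30) = 30
n4-2-2 (MAX): max(-70, -67, -72) = -67
n4-2 (MIN): min(30, -67) = -67
n4 (MAX): max(-30, -67) = -30
r (MIN): min(62, 90, -17, -30) = -30

-30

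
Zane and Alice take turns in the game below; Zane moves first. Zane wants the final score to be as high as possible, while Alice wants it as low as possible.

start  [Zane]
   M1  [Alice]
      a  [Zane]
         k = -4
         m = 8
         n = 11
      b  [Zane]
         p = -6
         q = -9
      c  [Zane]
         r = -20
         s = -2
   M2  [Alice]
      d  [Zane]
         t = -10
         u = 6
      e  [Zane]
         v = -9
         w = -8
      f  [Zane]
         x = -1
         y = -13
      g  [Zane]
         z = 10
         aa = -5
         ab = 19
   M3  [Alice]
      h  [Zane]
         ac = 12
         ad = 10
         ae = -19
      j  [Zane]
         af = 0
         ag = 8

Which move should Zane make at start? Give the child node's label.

a (Zane): max(-4, 8, 11) = 11
b (Zane): max(-6, -9) = -6
c (Zane): max(-20, -2) = -2
M1 (Alice): min(11, -6, -2) = -6
d (Zane): max(-10, 6) = 6
e (Zane): max(-9, -8) = -8
f (Zane): max(-1, -13) = -1
g (Zane): max(10, -5, 19) = 19
M2 (Alice): min(6, -8, -1, 19) = -8
h (Zane): max(12, 10, -19) = 12
j (Zane): max(0, 8) = 8
M3 (Alice): min(12, 8) = 8
start (Zane): max(-6, -8, 8) = 8
Zane at start wants the highest of {M1=-6, M2=-8, M3=8}, so chooses M3.

M3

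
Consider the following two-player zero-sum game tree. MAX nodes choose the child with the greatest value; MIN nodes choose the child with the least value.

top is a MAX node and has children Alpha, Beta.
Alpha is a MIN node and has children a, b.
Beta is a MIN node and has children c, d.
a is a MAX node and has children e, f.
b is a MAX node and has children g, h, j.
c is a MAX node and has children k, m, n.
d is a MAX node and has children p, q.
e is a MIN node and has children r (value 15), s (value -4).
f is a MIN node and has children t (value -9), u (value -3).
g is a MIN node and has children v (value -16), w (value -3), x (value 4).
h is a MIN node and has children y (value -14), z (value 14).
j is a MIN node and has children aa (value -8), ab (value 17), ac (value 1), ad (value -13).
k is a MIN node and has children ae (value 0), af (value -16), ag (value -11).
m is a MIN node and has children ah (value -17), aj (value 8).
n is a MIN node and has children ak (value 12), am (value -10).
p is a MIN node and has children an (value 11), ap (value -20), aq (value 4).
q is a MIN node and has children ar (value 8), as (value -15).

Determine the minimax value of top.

-13

e (MIN): min(15, -4) = -4
f (MIN): min(-9, -3) = -9
a (MAX): max(-4, -9) = -4
g (MIN): min(-16, -3, 4) = -16
h (MIN): min(-14, 14) = -14
j (MIN): min(-8, 17, 1, -13) = -13
b (MAX): max(-16, -14, -13) = -13
Alpha (MIN): min(-4, -13) = -13
k (MIN): min(0, -16, -11) = -16
m (MIN): min(-17, 8) = -17
n (MIN): min(12, -10) = -10
c (MAX): max(-16, -17, -10) = -10
p (MIN): min(11, -20, 4) = -20
q (MIN): min(8, -15) = -15
d (MAX): max(-20, -15) = -15
Beta (MIN): min(-10, -15) = -15
top (MAX): max(-13, -15) = -13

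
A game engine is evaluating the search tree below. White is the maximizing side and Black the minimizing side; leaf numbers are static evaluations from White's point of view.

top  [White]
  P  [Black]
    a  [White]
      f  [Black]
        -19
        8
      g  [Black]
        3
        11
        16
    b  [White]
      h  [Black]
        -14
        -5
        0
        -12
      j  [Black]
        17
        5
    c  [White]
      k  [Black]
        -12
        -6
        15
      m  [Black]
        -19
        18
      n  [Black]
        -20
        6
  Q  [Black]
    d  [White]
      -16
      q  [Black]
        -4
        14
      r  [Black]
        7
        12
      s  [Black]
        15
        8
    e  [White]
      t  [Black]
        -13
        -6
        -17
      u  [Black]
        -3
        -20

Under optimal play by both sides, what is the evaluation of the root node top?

-12

f (Black): min(-19, 8) = -19
g (Black): min(3, 11, 16) = 3
a (White): max(-19, 3) = 3
h (Black): min(-14, -5, 0, -12) = -14
j (Black): min(17, 5) = 5
b (White): max(-14, 5) = 5
k (Black): min(-12, -6, 15) = -12
m (Black): min(-19, 18) = -19
n (Black): min(-20, 6) = -20
c (White): max(-12, -19, -20) = -12
P (Black): min(3, 5, -12) = -12
q (Black): min(-4, 14) = -4
r (Black): min(7, 12) = 7
s (Black): min(15, 8) = 8
d (White): max(-16, -4, 7, 8) = 8
t (Black): min(-13, -6, -17) = -17
u (Black): min(-3, -20) = -20
e (White): max(-17, -20) = -17
Q (Black): min(8, -17) = -17
top (White): max(-12, -17) = -12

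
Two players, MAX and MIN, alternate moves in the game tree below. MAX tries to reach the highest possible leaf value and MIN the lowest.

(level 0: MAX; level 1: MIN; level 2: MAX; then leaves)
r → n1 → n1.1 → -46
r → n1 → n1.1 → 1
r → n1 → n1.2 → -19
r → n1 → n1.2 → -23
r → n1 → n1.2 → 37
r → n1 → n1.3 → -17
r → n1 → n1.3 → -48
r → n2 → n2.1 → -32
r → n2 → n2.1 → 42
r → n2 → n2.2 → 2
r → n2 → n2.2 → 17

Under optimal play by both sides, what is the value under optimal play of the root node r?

17

n1.1 (MAX): max(-46, 1) = 1
n1.2 (MAX): max(-19, -23, 37) = 37
n1.3 (MAX): max(-17, -48) = -17
n1 (MIN): min(1, 37, -17) = -17
n2.1 (MAX): max(-32, 42) = 42
n2.2 (MAX): max(2, 17) = 17
n2 (MIN): min(42, 17) = 17
r (MAX): max(-17, 17) = 17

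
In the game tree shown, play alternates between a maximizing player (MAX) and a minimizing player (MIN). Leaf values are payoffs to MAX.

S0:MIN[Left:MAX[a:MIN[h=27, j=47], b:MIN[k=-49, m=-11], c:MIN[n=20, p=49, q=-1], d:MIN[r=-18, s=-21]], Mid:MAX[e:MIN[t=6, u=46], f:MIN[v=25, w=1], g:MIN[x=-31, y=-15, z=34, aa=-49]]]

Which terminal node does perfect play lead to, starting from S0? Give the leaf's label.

t

a (MIN): min(27, 47) = 27
b (MIN): min(-49, -11) = -49
c (MIN): min(20, 49, -1) = -1
d (MIN): min(-18, -21) = -21
Left (MAX): max(27, -49, -1, -21) = 27
e (MIN): min(6, 46) = 6
f (MIN): min(25, 1) = 1
g (MIN): min(-31, -15, 34, -49) = -49
Mid (MAX): max(6, 1, -49) = 6
S0 (MIN): min(27, 6) = 6
At S0, MIN picks Mid (lowest: 6).
At Mid, MAX picks e (highest: 6).
At e, MIN picks t (lowest: 6).
Terminal value 6.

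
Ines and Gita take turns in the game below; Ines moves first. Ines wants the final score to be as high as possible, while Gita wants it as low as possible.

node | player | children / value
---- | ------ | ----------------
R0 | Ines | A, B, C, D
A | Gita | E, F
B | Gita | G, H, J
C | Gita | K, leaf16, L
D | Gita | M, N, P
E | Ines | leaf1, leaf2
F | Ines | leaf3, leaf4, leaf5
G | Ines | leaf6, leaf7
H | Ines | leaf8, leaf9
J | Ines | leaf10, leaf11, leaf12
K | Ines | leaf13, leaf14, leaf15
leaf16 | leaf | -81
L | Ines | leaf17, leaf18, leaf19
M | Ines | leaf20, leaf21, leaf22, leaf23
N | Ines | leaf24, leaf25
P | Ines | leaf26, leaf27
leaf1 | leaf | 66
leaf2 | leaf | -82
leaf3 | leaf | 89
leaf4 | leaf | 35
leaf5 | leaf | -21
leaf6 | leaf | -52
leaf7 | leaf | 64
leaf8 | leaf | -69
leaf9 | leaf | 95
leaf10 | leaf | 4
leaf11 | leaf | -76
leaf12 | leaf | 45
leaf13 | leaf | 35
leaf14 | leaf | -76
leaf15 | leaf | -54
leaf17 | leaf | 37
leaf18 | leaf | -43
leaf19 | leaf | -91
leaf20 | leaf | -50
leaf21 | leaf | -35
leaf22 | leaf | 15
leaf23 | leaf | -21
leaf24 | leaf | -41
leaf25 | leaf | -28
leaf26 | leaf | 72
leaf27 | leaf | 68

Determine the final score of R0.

66

E (Ines): max(66, -82) = 66
F (Ines): max(89, 35, -21) = 89
A (Gita): min(66, 89) = 66
G (Ines): max(-52, 64) = 64
H (Ines): max(-69, 95) = 95
J (Ines): max(4, -76, 45) = 45
B (Gita): min(64, 95, 45) = 45
K (Ines): max(35, -76, -54) = 35
L (Ines): max(37, -43, -91) = 37
C (Gita): min(35, -81, 37) = -81
M (Ines): max(-50, -35, 15, -21) = 15
N (Ines): max(-41, -28) = -28
P (Ines): max(72, 68) = 72
D (Gita): min(15, -28, 72) = -28
R0 (Ines): max(66, 45, -81, -28) = 66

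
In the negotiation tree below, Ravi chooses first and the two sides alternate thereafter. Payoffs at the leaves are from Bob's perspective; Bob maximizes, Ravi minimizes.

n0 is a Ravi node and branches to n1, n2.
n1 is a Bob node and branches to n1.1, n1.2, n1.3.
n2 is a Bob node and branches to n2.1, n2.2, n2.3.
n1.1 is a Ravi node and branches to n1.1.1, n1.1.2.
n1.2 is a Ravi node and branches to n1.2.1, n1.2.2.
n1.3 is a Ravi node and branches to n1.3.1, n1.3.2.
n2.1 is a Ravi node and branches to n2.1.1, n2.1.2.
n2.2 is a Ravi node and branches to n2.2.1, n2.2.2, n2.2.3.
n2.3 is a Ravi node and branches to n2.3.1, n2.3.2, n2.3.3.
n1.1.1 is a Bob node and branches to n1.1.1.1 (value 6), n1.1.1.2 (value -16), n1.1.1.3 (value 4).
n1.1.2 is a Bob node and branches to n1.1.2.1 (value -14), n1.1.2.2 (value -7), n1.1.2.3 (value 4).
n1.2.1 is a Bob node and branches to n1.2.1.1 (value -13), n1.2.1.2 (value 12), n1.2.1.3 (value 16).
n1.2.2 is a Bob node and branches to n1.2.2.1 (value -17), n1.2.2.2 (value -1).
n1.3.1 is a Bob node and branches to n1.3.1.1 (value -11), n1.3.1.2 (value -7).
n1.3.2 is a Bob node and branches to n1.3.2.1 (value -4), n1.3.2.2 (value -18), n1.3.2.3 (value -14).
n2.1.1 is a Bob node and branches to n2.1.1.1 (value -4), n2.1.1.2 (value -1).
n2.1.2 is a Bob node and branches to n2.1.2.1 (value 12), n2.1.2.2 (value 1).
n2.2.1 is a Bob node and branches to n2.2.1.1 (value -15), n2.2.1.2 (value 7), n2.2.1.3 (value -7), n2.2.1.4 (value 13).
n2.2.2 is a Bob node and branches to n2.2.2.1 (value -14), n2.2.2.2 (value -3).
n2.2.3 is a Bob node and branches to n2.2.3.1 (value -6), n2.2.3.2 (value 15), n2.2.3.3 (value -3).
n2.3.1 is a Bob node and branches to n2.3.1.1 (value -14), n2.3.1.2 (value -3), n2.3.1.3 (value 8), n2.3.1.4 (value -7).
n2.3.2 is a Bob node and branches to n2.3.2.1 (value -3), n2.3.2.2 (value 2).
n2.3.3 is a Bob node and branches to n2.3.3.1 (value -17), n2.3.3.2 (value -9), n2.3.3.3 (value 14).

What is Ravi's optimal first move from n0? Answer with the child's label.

n2

n1.1.1 (Bob): max(6, -16, 4) = 6
n1.1.2 (Bob): max(-14, -7, 4) = 4
n1.1 (Ravi): min(6, 4) = 4
n1.2.1 (Bob): max(-13, 12, 16) = 16
n1.2.2 (Bob): max(-17, -1) = -1
n1.2 (Ravi): min(16, -1) = -1
n1.3.1 (Bob): max(-11, -7) = -7
n1.3.2 (Bob): max(-4, -18, -14) = -4
n1.3 (Ravi): min(-7, -4) = -7
n1 (Bob): max(4, -1, -7) = 4
n2.1.1 (Bob): max(-4, -1) = -1
n2.1.2 (Bob): max(12, 1) = 12
n2.1 (Ravi): min(-1, 12) = -1
n2.2.1 (Bob): max(-15, 7, -7, 13) = 13
n2.2.2 (Bob): max(-14, -3) = -3
n2.2.3 (Bob): max(-6, 15, -3) = 15
n2.2 (Ravi): min(13, -3, 15) = -3
n2.3.1 (Bob): max(-14, -3, 8, -7) = 8
n2.3.2 (Bob): max(-3, 2) = 2
n2.3.3 (Bob): max(-17, -9, 14) = 14
n2.3 (Ravi): min(8, 2, 14) = 2
n2 (Bob): max(-1, -3, 2) = 2
n0 (Ravi): min(4, 2) = 2
Ravi at n0 wants the lowest of {n1=4, n2=2}, so chooses n2.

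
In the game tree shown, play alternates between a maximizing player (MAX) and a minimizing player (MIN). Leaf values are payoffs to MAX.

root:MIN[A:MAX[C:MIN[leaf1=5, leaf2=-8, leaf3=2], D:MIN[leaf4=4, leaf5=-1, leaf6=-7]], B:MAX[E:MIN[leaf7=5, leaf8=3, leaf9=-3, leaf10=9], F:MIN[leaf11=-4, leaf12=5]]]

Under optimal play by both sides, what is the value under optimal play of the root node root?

C (MIN): min(5, -8, 2) = -8
D (MIN): min(4, -1, -7) = -7
A (MAX): max(-8, -7) = -7
E (MIN): min(5, 3, -3, 9) = -3
F (MIN): min(-4, 5) = -4
B (MAX): max(-3, -4) = -3
root (MIN): min(-7, -3) = -7

-7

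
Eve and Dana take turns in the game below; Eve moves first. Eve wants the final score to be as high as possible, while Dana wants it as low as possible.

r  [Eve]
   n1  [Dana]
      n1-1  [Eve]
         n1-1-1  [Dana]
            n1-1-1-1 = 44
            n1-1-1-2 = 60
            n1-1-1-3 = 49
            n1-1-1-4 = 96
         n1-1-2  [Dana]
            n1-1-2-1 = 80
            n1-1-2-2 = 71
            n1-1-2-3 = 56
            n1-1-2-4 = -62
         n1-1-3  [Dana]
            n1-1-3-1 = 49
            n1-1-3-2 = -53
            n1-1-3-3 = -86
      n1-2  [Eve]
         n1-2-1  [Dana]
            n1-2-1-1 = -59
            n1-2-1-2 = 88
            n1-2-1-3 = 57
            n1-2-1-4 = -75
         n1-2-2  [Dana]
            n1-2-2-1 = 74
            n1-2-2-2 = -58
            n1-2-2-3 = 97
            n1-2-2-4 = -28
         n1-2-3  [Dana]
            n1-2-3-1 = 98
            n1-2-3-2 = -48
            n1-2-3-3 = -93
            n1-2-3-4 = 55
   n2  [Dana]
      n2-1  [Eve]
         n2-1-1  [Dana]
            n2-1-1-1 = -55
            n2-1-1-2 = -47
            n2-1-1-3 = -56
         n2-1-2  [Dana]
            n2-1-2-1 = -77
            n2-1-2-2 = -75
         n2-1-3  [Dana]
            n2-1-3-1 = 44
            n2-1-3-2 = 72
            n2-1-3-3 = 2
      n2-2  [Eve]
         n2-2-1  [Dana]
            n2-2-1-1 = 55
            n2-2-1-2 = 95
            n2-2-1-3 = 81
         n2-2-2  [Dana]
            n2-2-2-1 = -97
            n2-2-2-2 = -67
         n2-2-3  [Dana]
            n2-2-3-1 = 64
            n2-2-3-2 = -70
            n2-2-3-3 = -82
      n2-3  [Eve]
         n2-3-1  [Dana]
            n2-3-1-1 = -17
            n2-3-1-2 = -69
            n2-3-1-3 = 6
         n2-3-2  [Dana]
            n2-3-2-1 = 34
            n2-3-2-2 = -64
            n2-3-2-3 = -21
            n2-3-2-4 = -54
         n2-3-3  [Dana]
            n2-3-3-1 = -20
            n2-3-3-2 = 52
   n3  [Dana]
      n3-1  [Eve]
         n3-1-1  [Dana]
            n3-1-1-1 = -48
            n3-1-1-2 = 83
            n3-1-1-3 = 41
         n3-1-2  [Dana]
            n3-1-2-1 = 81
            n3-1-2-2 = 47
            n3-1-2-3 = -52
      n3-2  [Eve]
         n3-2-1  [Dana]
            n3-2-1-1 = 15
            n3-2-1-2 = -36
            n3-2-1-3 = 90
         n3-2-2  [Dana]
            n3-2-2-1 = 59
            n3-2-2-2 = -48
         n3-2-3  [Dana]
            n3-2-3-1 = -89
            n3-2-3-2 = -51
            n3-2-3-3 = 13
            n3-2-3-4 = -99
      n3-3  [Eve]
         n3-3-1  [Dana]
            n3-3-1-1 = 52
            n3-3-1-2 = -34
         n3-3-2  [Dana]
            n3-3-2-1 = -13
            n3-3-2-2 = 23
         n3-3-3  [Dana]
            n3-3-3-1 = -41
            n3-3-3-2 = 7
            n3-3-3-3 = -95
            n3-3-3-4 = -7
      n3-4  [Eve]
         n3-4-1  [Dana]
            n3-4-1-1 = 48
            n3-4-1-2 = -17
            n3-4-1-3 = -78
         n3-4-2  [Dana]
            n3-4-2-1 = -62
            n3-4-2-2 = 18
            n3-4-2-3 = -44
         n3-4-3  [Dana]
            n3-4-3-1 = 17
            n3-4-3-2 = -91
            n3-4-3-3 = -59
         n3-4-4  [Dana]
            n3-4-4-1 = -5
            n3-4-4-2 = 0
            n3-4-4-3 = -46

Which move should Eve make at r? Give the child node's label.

n2

n1-1-1 (Dana): min(44, 60, 49, 96) = 44
n1-1-2 (Dana): min(80, 71, 56, -62) = -62
n1-1-3 (Dana): min(49, -53, -86) = -86
n1-1 (Eve): max(44, -62, -86) = 44
n1-2-1 (Dana): min(-59, 88, 57, -75) = -75
n1-2-2 (Dana): min(74, -58, 97, -28) = -58
n1-2-3 (Dana): min(98, -48, -93, 55) = -93
n1-2 (Eve): max(-75, -58, -93) = -58
n1 (Dana): min(44, -58) = -58
n2-1-1 (Dana): min(-55, -47, -56) = -56
n2-1-2 (Dana): min(-77, -75) = -77
n2-1-3 (Dana): min(44, 72, 2) = 2
n2-1 (Eve): max(-56, -77, 2) = 2
n2-2-1 (Dana): min(55, 95, 81) = 55
n2-2-2 (Dana): min(-97, -67) = -97
n2-2-3 (Dana): min(64, -70, -82) = -82
n2-2 (Eve): max(55, -97, -82) = 55
n2-3-1 (Dana): min(-17, -69, 6) = -69
n2-3-2 (Dana): min(34, -64, -21, -54) = -64
n2-3-3 (Dana): min(-20, 52) = -20
n2-3 (Eve): max(-69, -64, -20) = -20
n2 (Dana): min(2, 55, -20) = -20
n3-1-1 (Dana): min(-48, 83, 41) = -48
n3-1-2 (Dana): min(81, 47, -52) = -52
n3-1 (Eve): max(-48, -52) = -48
n3-2-1 (Dana): min(15, -36, 90) = -36
n3-2-2 (Dana): min(59, -48) = -48
n3-2-3 (Dana): min(-89, -51, 13, -99) = -99
n3-2 (Eve): max(-36, -48, -99) = -36
n3-3-1 (Dana): min(52, -34) = -34
n3-3-2 (Dana): min(-13, 23) = -13
n3-3-3 (Dana): min(-41, 7, -95, -7) = -95
n3-3 (Eve): max(-34, -13, -95) = -13
n3-4-1 (Dana): min(48, -17, -78) = -78
n3-4-2 (Dana): min(-62, 18, -44) = -62
n3-4-3 (Dana): min(17, -91, -59) = -91
n3-4-4 (Dana): min(-5, 0, -46) = -46
n3-4 (Eve): max(-78, -62, -91, -46) = -46
n3 (Dana): min(-48, -36, -13, -46) = -48
r (Eve): max(-58, -20, -48) = -20
Eve at r wants the highest of {n1=-58, n2=-20, n3=-48}, so chooses n2.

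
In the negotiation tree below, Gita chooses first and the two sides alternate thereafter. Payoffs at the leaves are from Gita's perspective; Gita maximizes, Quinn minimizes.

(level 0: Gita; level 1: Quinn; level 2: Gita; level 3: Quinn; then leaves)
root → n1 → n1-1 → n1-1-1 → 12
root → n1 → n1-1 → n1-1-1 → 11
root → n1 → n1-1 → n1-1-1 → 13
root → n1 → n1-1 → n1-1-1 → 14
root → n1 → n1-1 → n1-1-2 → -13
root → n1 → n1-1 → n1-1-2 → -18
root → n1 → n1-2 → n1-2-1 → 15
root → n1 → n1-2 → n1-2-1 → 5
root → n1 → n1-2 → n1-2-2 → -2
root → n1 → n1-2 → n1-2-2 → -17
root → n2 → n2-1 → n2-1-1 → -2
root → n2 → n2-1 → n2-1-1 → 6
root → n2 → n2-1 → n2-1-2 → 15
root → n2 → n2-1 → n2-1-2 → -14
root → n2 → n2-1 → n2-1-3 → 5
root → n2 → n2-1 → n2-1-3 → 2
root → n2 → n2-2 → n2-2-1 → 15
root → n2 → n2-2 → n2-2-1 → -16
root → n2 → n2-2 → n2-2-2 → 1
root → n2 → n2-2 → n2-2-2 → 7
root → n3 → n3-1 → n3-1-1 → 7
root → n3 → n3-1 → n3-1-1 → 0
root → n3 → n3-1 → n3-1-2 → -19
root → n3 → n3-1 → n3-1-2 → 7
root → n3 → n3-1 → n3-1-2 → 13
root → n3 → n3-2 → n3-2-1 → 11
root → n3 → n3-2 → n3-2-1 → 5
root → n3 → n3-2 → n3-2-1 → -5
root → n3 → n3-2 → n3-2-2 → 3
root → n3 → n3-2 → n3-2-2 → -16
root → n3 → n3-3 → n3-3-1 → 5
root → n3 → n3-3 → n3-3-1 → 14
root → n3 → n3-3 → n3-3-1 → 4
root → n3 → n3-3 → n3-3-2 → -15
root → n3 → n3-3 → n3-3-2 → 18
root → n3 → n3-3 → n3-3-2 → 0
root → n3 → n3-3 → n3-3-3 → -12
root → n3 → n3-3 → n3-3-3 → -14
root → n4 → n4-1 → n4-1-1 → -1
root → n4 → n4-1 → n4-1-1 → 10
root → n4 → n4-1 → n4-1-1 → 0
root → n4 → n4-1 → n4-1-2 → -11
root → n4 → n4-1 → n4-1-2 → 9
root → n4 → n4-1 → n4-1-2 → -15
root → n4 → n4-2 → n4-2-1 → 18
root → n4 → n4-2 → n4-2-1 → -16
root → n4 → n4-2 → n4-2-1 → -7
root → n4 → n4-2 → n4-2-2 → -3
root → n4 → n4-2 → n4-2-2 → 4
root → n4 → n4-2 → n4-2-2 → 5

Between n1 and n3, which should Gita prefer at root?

n1-1-1 (Quinn): min(12, 11, 13, 14) = 11
n1-1-2 (Quinn): min(-13, -18) = -18
n1-1 (Gita): max(11, -18) = 11
n1-2-1 (Quinn): min(15, 5) = 5
n1-2-2 (Quinn): min(-2, -17) = -17
n1-2 (Gita): max(5, -17) = 5
n1 (Quinn): min(11, 5) = 5
n3-1-1 (Quinn): min(7, 0) = 0
n3-1-2 (Quinn): min(-19, 7, 13) = -19
n3-1 (Gita): max(0, -19) = 0
n3-2-1 (Quinn): min(11, 5, -5) = -5
n3-2-2 (Quinn): min(3, -16) = -16
n3-2 (Gita): max(-5, -16) = -5
n3-3-1 (Quinn): min(5, 14, 4) = 4
n3-3-2 (Quinn): min(-15, 18, 0) = -15
n3-3-3 (Quinn): min(-12, -14) = -14
n3-3 (Gita): max(4, -15, -14) = 4
n3 (Quinn): min(0, -5, 4) = -5
Gita prefers the higher value; n1=5, n3=-5. n1 is better since 5 > -5.

n1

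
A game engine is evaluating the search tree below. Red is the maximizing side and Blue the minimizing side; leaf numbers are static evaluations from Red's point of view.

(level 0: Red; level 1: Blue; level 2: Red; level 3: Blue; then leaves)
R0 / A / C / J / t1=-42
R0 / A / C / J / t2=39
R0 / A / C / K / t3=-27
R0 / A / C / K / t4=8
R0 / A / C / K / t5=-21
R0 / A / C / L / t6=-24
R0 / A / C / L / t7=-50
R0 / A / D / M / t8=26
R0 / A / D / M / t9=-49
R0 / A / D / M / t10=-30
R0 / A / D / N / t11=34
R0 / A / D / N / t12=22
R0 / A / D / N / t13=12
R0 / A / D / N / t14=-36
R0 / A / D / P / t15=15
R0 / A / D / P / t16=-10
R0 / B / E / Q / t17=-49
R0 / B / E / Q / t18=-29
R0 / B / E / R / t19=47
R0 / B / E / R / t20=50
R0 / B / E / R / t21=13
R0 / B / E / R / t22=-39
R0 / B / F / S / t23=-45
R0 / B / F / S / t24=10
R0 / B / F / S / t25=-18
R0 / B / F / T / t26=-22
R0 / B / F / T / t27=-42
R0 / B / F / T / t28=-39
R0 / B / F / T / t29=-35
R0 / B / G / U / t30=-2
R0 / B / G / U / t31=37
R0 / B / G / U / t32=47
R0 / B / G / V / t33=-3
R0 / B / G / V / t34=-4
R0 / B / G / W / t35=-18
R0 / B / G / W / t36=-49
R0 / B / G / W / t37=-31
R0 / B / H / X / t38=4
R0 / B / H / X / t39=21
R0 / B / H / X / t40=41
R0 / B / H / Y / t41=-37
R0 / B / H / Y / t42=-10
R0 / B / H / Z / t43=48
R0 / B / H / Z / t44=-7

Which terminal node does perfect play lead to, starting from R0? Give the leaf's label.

t3

J (Blue): min(-42, 39) = -42
K (Blue): min(-27, 8, -21) = -27
L (Blue): min(-24, -50) = -50
C (Red): max(-42, -27, -50) = -27
M (Blue): min(26, -49, -30) = -49
N (Blue): min(34, 22, 12, -36) = -36
P (Blue): min(15, -10) = -10
D (Red): max(-49, -36, -10) = -10
A (Blue): min(-27, -10) = -27
Q (Blue): min(-49, -29) = -49
R (Blue): min(47, 50, 13, -39) = -39
E (Red): max(-49, -39) = -39
S (Blue): min(-45, 10, -18) = -45
T (Blue): min(-22, -42, -39, -35) = -42
F (Red): max(-45, -42) = -42
U (Blue): min(-2, 37, 47) = -2
V (Blue): min(-3, -4) = -4
W (Blue): min(-18, -49, -31) = -49
G (Red): max(-2, -4, -49) = -2
X (Blue): min(4, 21, 41) = 4
Y (Blue): min(-37, -10) = -37
Z (Blue): min(48, -7) = -7
H (Red): max(4, -37, -7) = 4
B (Blue): min(-39, -42, -2, 4) = -42
R0 (Red): max(-27, -42) = -27
At R0, Red picks A (highest: -27).
At A, Blue picks C (lowest: -27).
At C, Red picks K (highest: -27).
At K, Blue picks t3 (lowest: -27).
Terminal value -27.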